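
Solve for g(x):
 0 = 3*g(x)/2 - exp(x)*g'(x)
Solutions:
 g(x) = C1*exp(-3*exp(-x)/2)


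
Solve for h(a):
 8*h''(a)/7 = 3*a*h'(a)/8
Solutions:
 h(a) = C1 + C2*erfi(sqrt(42)*a/16)


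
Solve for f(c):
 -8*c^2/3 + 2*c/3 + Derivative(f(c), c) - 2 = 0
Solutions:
 f(c) = C1 + 8*c^3/9 - c^2/3 + 2*c


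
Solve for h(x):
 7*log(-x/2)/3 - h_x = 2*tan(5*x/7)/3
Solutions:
 h(x) = C1 + 7*x*log(-x)/3 - 7*x/3 - 7*x*log(2)/3 + 14*log(cos(5*x/7))/15


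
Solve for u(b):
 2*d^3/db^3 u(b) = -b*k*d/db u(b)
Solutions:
 u(b) = C1 + Integral(C2*airyai(2^(2/3)*b*(-k)^(1/3)/2) + C3*airybi(2^(2/3)*b*(-k)^(1/3)/2), b)


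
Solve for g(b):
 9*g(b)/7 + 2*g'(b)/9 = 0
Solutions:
 g(b) = C1*exp(-81*b/14)


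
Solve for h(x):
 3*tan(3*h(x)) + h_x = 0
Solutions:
 h(x) = -asin(C1*exp(-9*x))/3 + pi/3
 h(x) = asin(C1*exp(-9*x))/3


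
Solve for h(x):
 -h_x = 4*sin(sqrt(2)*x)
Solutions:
 h(x) = C1 + 2*sqrt(2)*cos(sqrt(2)*x)


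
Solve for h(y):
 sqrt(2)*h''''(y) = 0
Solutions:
 h(y) = C1 + C2*y + C3*y^2 + C4*y^3


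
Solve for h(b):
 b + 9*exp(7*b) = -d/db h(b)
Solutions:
 h(b) = C1 - b^2/2 - 9*exp(7*b)/7


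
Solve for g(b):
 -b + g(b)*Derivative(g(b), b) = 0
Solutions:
 g(b) = -sqrt(C1 + b^2)
 g(b) = sqrt(C1 + b^2)


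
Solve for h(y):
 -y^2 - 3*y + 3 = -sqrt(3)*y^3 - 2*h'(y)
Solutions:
 h(y) = C1 - sqrt(3)*y^4/8 + y^3/6 + 3*y^2/4 - 3*y/2


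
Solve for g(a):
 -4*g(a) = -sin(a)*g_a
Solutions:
 g(a) = C1*(cos(a)^2 - 2*cos(a) + 1)/(cos(a)^2 + 2*cos(a) + 1)


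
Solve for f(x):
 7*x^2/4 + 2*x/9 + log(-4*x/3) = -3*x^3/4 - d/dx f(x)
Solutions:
 f(x) = C1 - 3*x^4/16 - 7*x^3/12 - x^2/9 - x*log(-x) + x*(-2*log(2) + 1 + log(3))


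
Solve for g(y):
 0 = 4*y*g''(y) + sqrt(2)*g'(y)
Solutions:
 g(y) = C1 + C2*y^(1 - sqrt(2)/4)


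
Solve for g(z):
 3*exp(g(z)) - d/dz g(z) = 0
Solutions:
 g(z) = log(-1/(C1 + 3*z))


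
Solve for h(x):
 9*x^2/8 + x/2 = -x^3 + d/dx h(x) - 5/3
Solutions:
 h(x) = C1 + x^4/4 + 3*x^3/8 + x^2/4 + 5*x/3


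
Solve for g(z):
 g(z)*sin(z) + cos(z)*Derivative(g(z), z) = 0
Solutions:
 g(z) = C1*cos(z)


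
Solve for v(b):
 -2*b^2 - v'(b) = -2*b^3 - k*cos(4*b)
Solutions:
 v(b) = C1 + b^4/2 - 2*b^3/3 + k*sin(4*b)/4


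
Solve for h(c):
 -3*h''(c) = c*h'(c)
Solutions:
 h(c) = C1 + C2*erf(sqrt(6)*c/6)


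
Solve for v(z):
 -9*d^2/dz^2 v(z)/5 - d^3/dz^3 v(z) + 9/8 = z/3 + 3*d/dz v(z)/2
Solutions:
 v(z) = C1 - z^2/9 + 61*z/60 + (C2*sin(sqrt(69)*z/10) + C3*cos(sqrt(69)*z/10))*exp(-9*z/10)


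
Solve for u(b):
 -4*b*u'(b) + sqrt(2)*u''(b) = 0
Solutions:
 u(b) = C1 + C2*erfi(2^(1/4)*b)


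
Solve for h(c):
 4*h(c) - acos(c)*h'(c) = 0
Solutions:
 h(c) = C1*exp(4*Integral(1/acos(c), c))


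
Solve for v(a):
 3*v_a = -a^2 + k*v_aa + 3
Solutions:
 v(a) = C1 + C2*exp(3*a/k) - a^3/9 - a^2*k/9 - 2*a*k^2/27 + a


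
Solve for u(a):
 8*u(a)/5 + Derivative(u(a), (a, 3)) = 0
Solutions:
 u(a) = C3*exp(-2*5^(2/3)*a/5) + (C1*sin(sqrt(3)*5^(2/3)*a/5) + C2*cos(sqrt(3)*5^(2/3)*a/5))*exp(5^(2/3)*a/5)


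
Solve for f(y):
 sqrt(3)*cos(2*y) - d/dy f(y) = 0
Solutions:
 f(y) = C1 + sqrt(3)*sin(2*y)/2


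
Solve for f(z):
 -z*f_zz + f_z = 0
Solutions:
 f(z) = C1 + C2*z^2


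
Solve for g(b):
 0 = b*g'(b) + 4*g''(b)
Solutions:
 g(b) = C1 + C2*erf(sqrt(2)*b/4)


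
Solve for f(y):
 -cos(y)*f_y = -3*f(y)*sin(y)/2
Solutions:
 f(y) = C1/cos(y)^(3/2)


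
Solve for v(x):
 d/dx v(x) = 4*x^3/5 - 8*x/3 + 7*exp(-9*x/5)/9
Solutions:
 v(x) = C1 + x^4/5 - 4*x^2/3 - 35*exp(-9*x/5)/81


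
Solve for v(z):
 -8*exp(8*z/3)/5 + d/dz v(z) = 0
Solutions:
 v(z) = C1 + 3*exp(8*z/3)/5


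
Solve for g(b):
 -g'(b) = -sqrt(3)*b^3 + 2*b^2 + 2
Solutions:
 g(b) = C1 + sqrt(3)*b^4/4 - 2*b^3/3 - 2*b


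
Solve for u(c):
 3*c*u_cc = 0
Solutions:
 u(c) = C1 + C2*c


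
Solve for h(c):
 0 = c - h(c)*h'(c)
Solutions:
 h(c) = -sqrt(C1 + c^2)
 h(c) = sqrt(C1 + c^2)


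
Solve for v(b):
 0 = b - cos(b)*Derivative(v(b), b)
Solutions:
 v(b) = C1 + Integral(b/cos(b), b)


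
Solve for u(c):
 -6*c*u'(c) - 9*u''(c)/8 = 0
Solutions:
 u(c) = C1 + C2*erf(2*sqrt(6)*c/3)


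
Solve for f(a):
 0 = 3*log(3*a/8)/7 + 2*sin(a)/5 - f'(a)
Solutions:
 f(a) = C1 + 3*a*log(a)/7 - 9*a*log(2)/7 - 3*a/7 + 3*a*log(3)/7 - 2*cos(a)/5


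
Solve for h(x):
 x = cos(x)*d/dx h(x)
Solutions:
 h(x) = C1 + Integral(x/cos(x), x)


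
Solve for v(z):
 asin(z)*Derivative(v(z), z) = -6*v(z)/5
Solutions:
 v(z) = C1*exp(-6*Integral(1/asin(z), z)/5)


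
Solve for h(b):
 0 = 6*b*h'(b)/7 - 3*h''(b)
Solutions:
 h(b) = C1 + C2*erfi(sqrt(7)*b/7)


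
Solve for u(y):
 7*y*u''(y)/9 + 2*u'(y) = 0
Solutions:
 u(y) = C1 + C2/y^(11/7)


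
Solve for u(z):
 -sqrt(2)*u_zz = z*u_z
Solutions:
 u(z) = C1 + C2*erf(2^(1/4)*z/2)


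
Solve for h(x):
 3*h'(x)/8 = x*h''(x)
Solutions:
 h(x) = C1 + C2*x^(11/8)


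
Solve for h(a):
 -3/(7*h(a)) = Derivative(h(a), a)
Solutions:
 h(a) = -sqrt(C1 - 42*a)/7
 h(a) = sqrt(C1 - 42*a)/7


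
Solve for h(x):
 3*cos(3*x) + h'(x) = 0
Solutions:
 h(x) = C1 - sin(3*x)


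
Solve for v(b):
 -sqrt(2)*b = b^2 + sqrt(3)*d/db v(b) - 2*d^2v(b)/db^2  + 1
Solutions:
 v(b) = C1 + C2*exp(sqrt(3)*b/2) - sqrt(3)*b^3/9 - 2*b^2/3 - sqrt(6)*b^2/6 - 11*sqrt(3)*b/9 - 2*sqrt(2)*b/3


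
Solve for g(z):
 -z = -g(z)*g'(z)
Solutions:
 g(z) = -sqrt(C1 + z^2)
 g(z) = sqrt(C1 + z^2)


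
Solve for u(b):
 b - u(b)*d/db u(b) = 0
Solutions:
 u(b) = -sqrt(C1 + b^2)
 u(b) = sqrt(C1 + b^2)


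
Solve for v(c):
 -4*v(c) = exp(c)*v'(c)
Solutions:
 v(c) = C1*exp(4*exp(-c))


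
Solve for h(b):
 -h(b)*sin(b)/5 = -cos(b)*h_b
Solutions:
 h(b) = C1/cos(b)^(1/5)


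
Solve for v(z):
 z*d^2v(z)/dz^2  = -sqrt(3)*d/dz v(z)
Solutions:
 v(z) = C1 + C2*z^(1 - sqrt(3))


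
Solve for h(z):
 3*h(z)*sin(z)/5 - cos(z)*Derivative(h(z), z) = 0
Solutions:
 h(z) = C1/cos(z)^(3/5)


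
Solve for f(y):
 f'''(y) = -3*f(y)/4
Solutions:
 f(y) = C3*exp(-6^(1/3)*y/2) + (C1*sin(2^(1/3)*3^(5/6)*y/4) + C2*cos(2^(1/3)*3^(5/6)*y/4))*exp(6^(1/3)*y/4)


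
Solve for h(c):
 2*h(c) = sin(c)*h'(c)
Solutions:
 h(c) = C1*(cos(c) - 1)/(cos(c) + 1)


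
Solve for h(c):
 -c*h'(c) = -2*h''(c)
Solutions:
 h(c) = C1 + C2*erfi(c/2)


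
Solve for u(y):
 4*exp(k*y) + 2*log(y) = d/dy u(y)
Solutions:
 u(y) = C1 + 2*y*log(y) - 2*y + Piecewise((4*exp(k*y)/k, Ne(k, 0)), (4*y, True))


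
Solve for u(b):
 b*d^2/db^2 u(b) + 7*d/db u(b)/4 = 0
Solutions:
 u(b) = C1 + C2/b^(3/4)


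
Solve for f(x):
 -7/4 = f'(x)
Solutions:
 f(x) = C1 - 7*x/4


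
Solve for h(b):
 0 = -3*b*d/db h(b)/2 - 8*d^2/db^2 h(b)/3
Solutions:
 h(b) = C1 + C2*erf(3*sqrt(2)*b/8)


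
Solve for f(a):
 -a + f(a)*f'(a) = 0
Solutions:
 f(a) = -sqrt(C1 + a^2)
 f(a) = sqrt(C1 + a^2)


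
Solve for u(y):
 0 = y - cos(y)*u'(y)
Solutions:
 u(y) = C1 + Integral(y/cos(y), y)


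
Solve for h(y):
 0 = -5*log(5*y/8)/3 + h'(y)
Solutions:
 h(y) = C1 + 5*y*log(y)/3 - 5*y*log(2) - 5*y/3 + 5*y*log(5)/3


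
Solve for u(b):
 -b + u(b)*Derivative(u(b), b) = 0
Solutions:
 u(b) = -sqrt(C1 + b^2)
 u(b) = sqrt(C1 + b^2)


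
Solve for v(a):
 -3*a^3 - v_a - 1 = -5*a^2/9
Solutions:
 v(a) = C1 - 3*a^4/4 + 5*a^3/27 - a


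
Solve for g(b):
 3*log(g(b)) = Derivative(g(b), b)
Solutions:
 li(g(b)) = C1 + 3*b


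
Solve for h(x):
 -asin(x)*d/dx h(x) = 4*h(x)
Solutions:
 h(x) = C1*exp(-4*Integral(1/asin(x), x))


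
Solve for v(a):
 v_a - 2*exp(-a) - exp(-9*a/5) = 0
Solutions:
 v(a) = C1 - 2*exp(-a) - 5*exp(-9*a/5)/9


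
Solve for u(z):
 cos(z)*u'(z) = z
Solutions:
 u(z) = C1 + Integral(z/cos(z), z)


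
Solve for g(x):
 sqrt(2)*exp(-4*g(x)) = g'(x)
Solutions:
 g(x) = log(-I*(C1 + 4*sqrt(2)*x)^(1/4))
 g(x) = log(I*(C1 + 4*sqrt(2)*x)^(1/4))
 g(x) = log(-(C1 + 4*sqrt(2)*x)^(1/4))
 g(x) = log(C1 + 4*sqrt(2)*x)/4


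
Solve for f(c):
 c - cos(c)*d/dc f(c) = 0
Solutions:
 f(c) = C1 + Integral(c/cos(c), c)


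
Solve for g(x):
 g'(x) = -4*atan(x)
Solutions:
 g(x) = C1 - 4*x*atan(x) + 2*log(x^2 + 1)


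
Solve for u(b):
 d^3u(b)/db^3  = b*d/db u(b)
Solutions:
 u(b) = C1 + Integral(C2*airyai(b) + C3*airybi(b), b)


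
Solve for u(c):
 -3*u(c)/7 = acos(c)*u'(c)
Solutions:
 u(c) = C1*exp(-3*Integral(1/acos(c), c)/7)


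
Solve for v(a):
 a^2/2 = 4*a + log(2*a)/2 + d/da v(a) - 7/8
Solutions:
 v(a) = C1 + a^3/6 - 2*a^2 - a*log(a)/2 - a*log(2)/2 + 11*a/8


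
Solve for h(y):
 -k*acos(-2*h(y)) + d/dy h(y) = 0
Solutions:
 Integral(1/acos(-2*_y), (_y, h(y))) = C1 + k*y


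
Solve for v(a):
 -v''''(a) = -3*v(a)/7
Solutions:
 v(a) = C1*exp(-3^(1/4)*7^(3/4)*a/7) + C2*exp(3^(1/4)*7^(3/4)*a/7) + C3*sin(3^(1/4)*7^(3/4)*a/7) + C4*cos(3^(1/4)*7^(3/4)*a/7)


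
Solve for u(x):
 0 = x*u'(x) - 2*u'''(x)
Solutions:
 u(x) = C1 + Integral(C2*airyai(2^(2/3)*x/2) + C3*airybi(2^(2/3)*x/2), x)


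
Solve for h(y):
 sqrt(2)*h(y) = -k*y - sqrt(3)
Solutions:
 h(y) = -sqrt(2)*k*y/2 - sqrt(6)/2


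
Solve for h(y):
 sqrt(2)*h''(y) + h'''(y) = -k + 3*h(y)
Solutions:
 h(y) = C1*exp(-y*(4*2^(1/3)/(-4*sqrt(2) + sqrt(-32 + (81 - 4*sqrt(2))^2) + 81)^(1/3) + 4*sqrt(2) + 2^(2/3)*(-4*sqrt(2) + sqrt(-32 + (81 - 4*sqrt(2))^2) + 81)^(1/3))/12)*sin(2^(1/3)*sqrt(3)*y*(-2^(1/3)*(-4*sqrt(2) + sqrt(-32 + 729*(-3 + 4*sqrt(2)/27)^2) + 81)^(1/3) + 4/(-4*sqrt(2) + sqrt(-32 + 729*(-3 + 4*sqrt(2)/27)^2) + 81)^(1/3))/12) + C2*exp(-y*(4*2^(1/3)/(-4*sqrt(2) + sqrt(-32 + (81 - 4*sqrt(2))^2) + 81)^(1/3) + 4*sqrt(2) + 2^(2/3)*(-4*sqrt(2) + sqrt(-32 + (81 - 4*sqrt(2))^2) + 81)^(1/3))/12)*cos(2^(1/3)*sqrt(3)*y*(-2^(1/3)*(-4*sqrt(2) + sqrt(-32 + 729*(-3 + 4*sqrt(2)/27)^2) + 81)^(1/3) + 4/(-4*sqrt(2) + sqrt(-32 + 729*(-3 + 4*sqrt(2)/27)^2) + 81)^(1/3))/12) + C3*exp(y*(-2*sqrt(2) + 4*2^(1/3)/(-4*sqrt(2) + sqrt(-32 + (81 - 4*sqrt(2))^2) + 81)^(1/3) + 2^(2/3)*(-4*sqrt(2) + sqrt(-32 + (81 - 4*sqrt(2))^2) + 81)^(1/3))/6) + k/3


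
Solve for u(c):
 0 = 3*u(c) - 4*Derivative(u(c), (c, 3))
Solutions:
 u(c) = C3*exp(6^(1/3)*c/2) + (C1*sin(2^(1/3)*3^(5/6)*c/4) + C2*cos(2^(1/3)*3^(5/6)*c/4))*exp(-6^(1/3)*c/4)


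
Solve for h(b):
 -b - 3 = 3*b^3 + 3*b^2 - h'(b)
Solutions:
 h(b) = C1 + 3*b^4/4 + b^3 + b^2/2 + 3*b


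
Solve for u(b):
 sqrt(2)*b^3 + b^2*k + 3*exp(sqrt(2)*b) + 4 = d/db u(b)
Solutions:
 u(b) = C1 + sqrt(2)*b^4/4 + b^3*k/3 + 4*b + 3*sqrt(2)*exp(sqrt(2)*b)/2


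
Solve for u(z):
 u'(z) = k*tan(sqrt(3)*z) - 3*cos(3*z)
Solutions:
 u(z) = C1 - sqrt(3)*k*log(cos(sqrt(3)*z))/3 - sin(3*z)


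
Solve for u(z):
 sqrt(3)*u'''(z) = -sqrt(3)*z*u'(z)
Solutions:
 u(z) = C1 + Integral(C2*airyai(-z) + C3*airybi(-z), z)


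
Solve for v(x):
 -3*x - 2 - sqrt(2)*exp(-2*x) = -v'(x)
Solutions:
 v(x) = C1 + 3*x^2/2 + 2*x - sqrt(2)*exp(-2*x)/2


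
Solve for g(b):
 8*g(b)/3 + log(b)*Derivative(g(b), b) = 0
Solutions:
 g(b) = C1*exp(-8*li(b)/3)


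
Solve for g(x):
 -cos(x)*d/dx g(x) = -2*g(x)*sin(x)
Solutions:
 g(x) = C1/cos(x)^2


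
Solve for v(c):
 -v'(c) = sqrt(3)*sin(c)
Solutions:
 v(c) = C1 + sqrt(3)*cos(c)


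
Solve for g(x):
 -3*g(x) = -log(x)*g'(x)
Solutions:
 g(x) = C1*exp(3*li(x))


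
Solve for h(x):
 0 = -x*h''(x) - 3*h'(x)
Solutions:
 h(x) = C1 + C2/x^2


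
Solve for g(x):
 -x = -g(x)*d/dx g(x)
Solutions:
 g(x) = -sqrt(C1 + x^2)
 g(x) = sqrt(C1 + x^2)


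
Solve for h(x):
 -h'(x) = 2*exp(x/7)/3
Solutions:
 h(x) = C1 - 14*exp(x/7)/3


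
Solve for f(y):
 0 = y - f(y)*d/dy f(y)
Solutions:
 f(y) = -sqrt(C1 + y^2)
 f(y) = sqrt(C1 + y^2)


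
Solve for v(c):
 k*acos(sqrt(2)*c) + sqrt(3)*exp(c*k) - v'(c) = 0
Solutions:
 v(c) = C1 + k*(c*acos(sqrt(2)*c) - sqrt(2)*sqrt(1 - 2*c^2)/2) + sqrt(3)*Piecewise((exp(c*k)/k, Ne(k, 0)), (c, True))


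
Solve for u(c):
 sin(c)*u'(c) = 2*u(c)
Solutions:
 u(c) = C1*(cos(c) - 1)/(cos(c) + 1)


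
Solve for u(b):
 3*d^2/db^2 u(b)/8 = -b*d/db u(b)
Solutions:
 u(b) = C1 + C2*erf(2*sqrt(3)*b/3)


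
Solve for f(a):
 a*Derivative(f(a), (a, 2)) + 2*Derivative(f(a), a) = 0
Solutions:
 f(a) = C1 + C2/a


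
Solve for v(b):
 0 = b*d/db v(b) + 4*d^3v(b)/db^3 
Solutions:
 v(b) = C1 + Integral(C2*airyai(-2^(1/3)*b/2) + C3*airybi(-2^(1/3)*b/2), b)


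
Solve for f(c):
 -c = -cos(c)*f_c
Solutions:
 f(c) = C1 + Integral(c/cos(c), c)


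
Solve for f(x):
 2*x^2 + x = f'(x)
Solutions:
 f(x) = C1 + 2*x^3/3 + x^2/2


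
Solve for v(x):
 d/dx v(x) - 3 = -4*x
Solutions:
 v(x) = C1 - 2*x^2 + 3*x


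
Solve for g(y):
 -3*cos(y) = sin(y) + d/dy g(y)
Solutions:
 g(y) = C1 - 3*sin(y) + cos(y)


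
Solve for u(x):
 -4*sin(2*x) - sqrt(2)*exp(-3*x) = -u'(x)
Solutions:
 u(x) = C1 - 2*cos(2*x) - sqrt(2)*exp(-3*x)/3


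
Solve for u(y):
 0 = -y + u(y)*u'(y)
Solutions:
 u(y) = -sqrt(C1 + y^2)
 u(y) = sqrt(C1 + y^2)


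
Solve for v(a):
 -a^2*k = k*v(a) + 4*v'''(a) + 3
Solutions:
 v(a) = C1*exp(2^(1/3)*a*(-k)^(1/3)/2) + C2*exp(2^(1/3)*a*(-k)^(1/3)*(-1 + sqrt(3)*I)/4) + C3*exp(-2^(1/3)*a*(-k)^(1/3)*(1 + sqrt(3)*I)/4) - a^2 - 3/k


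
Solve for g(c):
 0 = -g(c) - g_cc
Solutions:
 g(c) = C1*sin(c) + C2*cos(c)


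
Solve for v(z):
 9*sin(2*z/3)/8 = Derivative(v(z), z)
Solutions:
 v(z) = C1 - 27*cos(2*z/3)/16


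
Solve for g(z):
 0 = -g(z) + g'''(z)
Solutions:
 g(z) = C3*exp(z) + (C1*sin(sqrt(3)*z/2) + C2*cos(sqrt(3)*z/2))*exp(-z/2)


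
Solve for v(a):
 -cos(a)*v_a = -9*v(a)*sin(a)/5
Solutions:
 v(a) = C1/cos(a)^(9/5)


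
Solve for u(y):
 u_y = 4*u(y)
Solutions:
 u(y) = C1*exp(4*y)


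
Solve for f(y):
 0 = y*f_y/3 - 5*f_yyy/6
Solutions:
 f(y) = C1 + Integral(C2*airyai(2^(1/3)*5^(2/3)*y/5) + C3*airybi(2^(1/3)*5^(2/3)*y/5), y)


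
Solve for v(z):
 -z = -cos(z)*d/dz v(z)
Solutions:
 v(z) = C1 + Integral(z/cos(z), z)


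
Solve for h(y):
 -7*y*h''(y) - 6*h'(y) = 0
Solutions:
 h(y) = C1 + C2*y^(1/7)


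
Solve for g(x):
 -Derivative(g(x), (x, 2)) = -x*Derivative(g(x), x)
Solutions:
 g(x) = C1 + C2*erfi(sqrt(2)*x/2)


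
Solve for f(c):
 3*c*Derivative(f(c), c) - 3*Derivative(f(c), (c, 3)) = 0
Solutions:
 f(c) = C1 + Integral(C2*airyai(c) + C3*airybi(c), c)


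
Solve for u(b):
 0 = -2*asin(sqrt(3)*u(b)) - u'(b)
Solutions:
 Integral(1/asin(sqrt(3)*_y), (_y, u(b))) = C1 - 2*b


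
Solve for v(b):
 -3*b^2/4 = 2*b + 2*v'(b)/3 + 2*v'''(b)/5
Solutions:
 v(b) = C1 + C2*sin(sqrt(15)*b/3) + C3*cos(sqrt(15)*b/3) - 3*b^3/8 - 3*b^2/2 + 27*b/20


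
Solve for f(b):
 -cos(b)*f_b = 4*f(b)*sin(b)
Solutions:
 f(b) = C1*cos(b)^4


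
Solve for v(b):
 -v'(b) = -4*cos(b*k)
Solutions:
 v(b) = C1 + 4*sin(b*k)/k


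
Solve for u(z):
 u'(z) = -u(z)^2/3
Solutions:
 u(z) = 3/(C1 + z)


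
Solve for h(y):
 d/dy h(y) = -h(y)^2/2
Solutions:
 h(y) = 2/(C1 + y)


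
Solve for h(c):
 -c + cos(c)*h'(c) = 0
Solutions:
 h(c) = C1 + Integral(c/cos(c), c)


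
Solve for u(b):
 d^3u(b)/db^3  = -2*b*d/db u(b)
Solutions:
 u(b) = C1 + Integral(C2*airyai(-2^(1/3)*b) + C3*airybi(-2^(1/3)*b), b)


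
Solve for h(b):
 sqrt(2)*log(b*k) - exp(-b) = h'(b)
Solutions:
 h(b) = C1 + sqrt(2)*b*log(b*k) - sqrt(2)*b + exp(-b)


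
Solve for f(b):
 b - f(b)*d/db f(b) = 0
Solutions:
 f(b) = -sqrt(C1 + b^2)
 f(b) = sqrt(C1 + b^2)


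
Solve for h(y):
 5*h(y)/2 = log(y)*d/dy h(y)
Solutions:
 h(y) = C1*exp(5*li(y)/2)


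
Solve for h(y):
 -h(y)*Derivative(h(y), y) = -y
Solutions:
 h(y) = -sqrt(C1 + y^2)
 h(y) = sqrt(C1 + y^2)


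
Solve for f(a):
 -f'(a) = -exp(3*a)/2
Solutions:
 f(a) = C1 + exp(3*a)/6


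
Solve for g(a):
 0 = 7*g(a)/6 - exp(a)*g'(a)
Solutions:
 g(a) = C1*exp(-7*exp(-a)/6)


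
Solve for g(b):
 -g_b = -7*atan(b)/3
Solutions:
 g(b) = C1 + 7*b*atan(b)/3 - 7*log(b^2 + 1)/6


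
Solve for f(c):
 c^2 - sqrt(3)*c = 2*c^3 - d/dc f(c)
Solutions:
 f(c) = C1 + c^4/2 - c^3/3 + sqrt(3)*c^2/2


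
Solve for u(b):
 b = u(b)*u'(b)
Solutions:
 u(b) = -sqrt(C1 + b^2)
 u(b) = sqrt(C1 + b^2)


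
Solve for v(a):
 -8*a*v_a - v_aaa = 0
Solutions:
 v(a) = C1 + Integral(C2*airyai(-2*a) + C3*airybi(-2*a), a)


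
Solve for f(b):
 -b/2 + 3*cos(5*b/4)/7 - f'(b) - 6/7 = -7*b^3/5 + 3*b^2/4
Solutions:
 f(b) = C1 + 7*b^4/20 - b^3/4 - b^2/4 - 6*b/7 + 12*sin(5*b/4)/35


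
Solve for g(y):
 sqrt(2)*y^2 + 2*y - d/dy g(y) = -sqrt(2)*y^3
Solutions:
 g(y) = C1 + sqrt(2)*y^4/4 + sqrt(2)*y^3/3 + y^2


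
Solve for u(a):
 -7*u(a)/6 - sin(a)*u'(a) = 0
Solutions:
 u(a) = C1*(cos(a) + 1)^(7/12)/(cos(a) - 1)^(7/12)


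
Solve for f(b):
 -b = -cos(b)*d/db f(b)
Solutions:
 f(b) = C1 + Integral(b/cos(b), b)


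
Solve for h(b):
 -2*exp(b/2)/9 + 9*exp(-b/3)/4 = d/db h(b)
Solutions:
 h(b) = C1 - 4*exp(b/2)/9 - 27*exp(-b/3)/4


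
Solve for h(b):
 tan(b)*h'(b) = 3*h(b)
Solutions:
 h(b) = C1*sin(b)^3


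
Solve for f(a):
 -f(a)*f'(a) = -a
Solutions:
 f(a) = -sqrt(C1 + a^2)
 f(a) = sqrt(C1 + a^2)


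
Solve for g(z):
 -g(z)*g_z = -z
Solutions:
 g(z) = -sqrt(C1 + z^2)
 g(z) = sqrt(C1 + z^2)


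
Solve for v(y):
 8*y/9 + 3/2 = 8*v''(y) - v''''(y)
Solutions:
 v(y) = C1 + C2*y + C3*exp(-2*sqrt(2)*y) + C4*exp(2*sqrt(2)*y) + y^3/54 + 3*y^2/32


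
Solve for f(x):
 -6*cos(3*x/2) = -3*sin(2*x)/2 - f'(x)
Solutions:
 f(x) = C1 + 4*sin(3*x/2) + 3*cos(2*x)/4


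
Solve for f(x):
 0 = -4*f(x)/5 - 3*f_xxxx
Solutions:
 f(x) = (C1*sin(15^(3/4)*x/15) + C2*cos(15^(3/4)*x/15))*exp(-15^(3/4)*x/15) + (C3*sin(15^(3/4)*x/15) + C4*cos(15^(3/4)*x/15))*exp(15^(3/4)*x/15)


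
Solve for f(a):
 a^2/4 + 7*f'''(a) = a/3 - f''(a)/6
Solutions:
 f(a) = C1 + C2*a + C3*exp(-a/42) - a^4/8 + 64*a^3/3 - 2688*a^2


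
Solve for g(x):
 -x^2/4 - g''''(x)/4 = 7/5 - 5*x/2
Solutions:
 g(x) = C1 + C2*x + C3*x^2 + C4*x^3 - x^6/360 + x^5/12 - 7*x^4/30


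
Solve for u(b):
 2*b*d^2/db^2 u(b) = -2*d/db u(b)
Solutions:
 u(b) = C1 + C2*log(b)


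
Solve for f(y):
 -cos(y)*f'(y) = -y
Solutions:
 f(y) = C1 + Integral(y/cos(y), y)


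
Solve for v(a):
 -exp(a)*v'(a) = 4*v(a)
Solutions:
 v(a) = C1*exp(4*exp(-a))


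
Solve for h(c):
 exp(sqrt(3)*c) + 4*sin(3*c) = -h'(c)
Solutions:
 h(c) = C1 - sqrt(3)*exp(sqrt(3)*c)/3 + 4*cos(3*c)/3


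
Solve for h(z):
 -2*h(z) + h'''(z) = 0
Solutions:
 h(z) = C3*exp(2^(1/3)*z) + (C1*sin(2^(1/3)*sqrt(3)*z/2) + C2*cos(2^(1/3)*sqrt(3)*z/2))*exp(-2^(1/3)*z/2)


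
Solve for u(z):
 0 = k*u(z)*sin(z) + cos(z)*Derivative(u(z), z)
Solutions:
 u(z) = C1*exp(k*log(cos(z)))


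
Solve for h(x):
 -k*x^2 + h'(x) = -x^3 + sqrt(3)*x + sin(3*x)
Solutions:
 h(x) = C1 + k*x^3/3 - x^4/4 + sqrt(3)*x^2/2 - cos(3*x)/3


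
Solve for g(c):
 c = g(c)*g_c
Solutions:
 g(c) = -sqrt(C1 + c^2)
 g(c) = sqrt(C1 + c^2)


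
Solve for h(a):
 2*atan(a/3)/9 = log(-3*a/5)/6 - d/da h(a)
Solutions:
 h(a) = C1 + a*log(-a)/6 - 2*a*atan(a/3)/9 - a*log(5)/6 - a/6 + a*log(3)/6 + log(a^2 + 9)/3


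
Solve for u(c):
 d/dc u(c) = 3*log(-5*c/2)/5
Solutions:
 u(c) = C1 + 3*c*log(-c)/5 + 3*c*(-1 - log(2) + log(5))/5


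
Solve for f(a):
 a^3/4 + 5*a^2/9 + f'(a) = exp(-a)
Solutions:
 f(a) = C1 - a^4/16 - 5*a^3/27 - exp(-a)


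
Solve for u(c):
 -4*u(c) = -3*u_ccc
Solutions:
 u(c) = C3*exp(6^(2/3)*c/3) + (C1*sin(2^(2/3)*3^(1/6)*c/2) + C2*cos(2^(2/3)*3^(1/6)*c/2))*exp(-6^(2/3)*c/6)


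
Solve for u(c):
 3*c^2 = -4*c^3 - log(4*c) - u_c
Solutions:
 u(c) = C1 - c^4 - c^3 - c*log(c) - c*log(4) + c


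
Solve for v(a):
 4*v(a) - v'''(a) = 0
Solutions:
 v(a) = C3*exp(2^(2/3)*a) + (C1*sin(2^(2/3)*sqrt(3)*a/2) + C2*cos(2^(2/3)*sqrt(3)*a/2))*exp(-2^(2/3)*a/2)


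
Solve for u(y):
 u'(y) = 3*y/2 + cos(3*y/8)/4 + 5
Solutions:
 u(y) = C1 + 3*y^2/4 + 5*y + 2*sin(3*y/8)/3


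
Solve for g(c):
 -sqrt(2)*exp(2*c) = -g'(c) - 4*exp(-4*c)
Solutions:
 g(c) = C1 + sqrt(2)*exp(2*c)/2 + exp(-4*c)


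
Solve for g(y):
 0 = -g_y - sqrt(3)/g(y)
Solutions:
 g(y) = -sqrt(C1 - 2*sqrt(3)*y)
 g(y) = sqrt(C1 - 2*sqrt(3)*y)


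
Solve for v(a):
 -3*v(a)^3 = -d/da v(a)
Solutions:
 v(a) = -sqrt(2)*sqrt(-1/(C1 + 3*a))/2
 v(a) = sqrt(2)*sqrt(-1/(C1 + 3*a))/2


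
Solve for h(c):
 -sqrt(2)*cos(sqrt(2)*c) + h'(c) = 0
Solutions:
 h(c) = C1 + sin(sqrt(2)*c)


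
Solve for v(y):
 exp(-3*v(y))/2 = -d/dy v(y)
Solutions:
 v(y) = log(C1 - 3*y/2)/3
 v(y) = log((-1 - sqrt(3)*I)*(C1 - 3*y/2)^(1/3)/2)
 v(y) = log((-1 + sqrt(3)*I)*(C1 - 3*y/2)^(1/3)/2)


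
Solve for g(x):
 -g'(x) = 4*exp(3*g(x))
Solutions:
 g(x) = log((-3^(2/3) - 3*3^(1/6)*I)*(1/(C1 + 4*x))^(1/3)/6)
 g(x) = log((-3^(2/3) + 3*3^(1/6)*I)*(1/(C1 + 4*x))^(1/3)/6)
 g(x) = log(1/(C1 + 12*x))/3


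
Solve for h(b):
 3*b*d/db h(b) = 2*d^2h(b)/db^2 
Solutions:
 h(b) = C1 + C2*erfi(sqrt(3)*b/2)


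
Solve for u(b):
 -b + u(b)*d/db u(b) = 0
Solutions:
 u(b) = -sqrt(C1 + b^2)
 u(b) = sqrt(C1 + b^2)


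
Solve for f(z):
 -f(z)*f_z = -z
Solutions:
 f(z) = -sqrt(C1 + z^2)
 f(z) = sqrt(C1 + z^2)


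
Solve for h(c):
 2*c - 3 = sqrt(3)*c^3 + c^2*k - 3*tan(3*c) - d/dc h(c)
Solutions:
 h(c) = C1 + sqrt(3)*c^4/4 + c^3*k/3 - c^2 + 3*c + log(cos(3*c))


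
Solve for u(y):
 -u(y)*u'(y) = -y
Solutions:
 u(y) = -sqrt(C1 + y^2)
 u(y) = sqrt(C1 + y^2)


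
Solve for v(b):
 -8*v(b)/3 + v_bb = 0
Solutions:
 v(b) = C1*exp(-2*sqrt(6)*b/3) + C2*exp(2*sqrt(6)*b/3)


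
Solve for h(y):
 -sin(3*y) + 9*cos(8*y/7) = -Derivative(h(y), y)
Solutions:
 h(y) = C1 - 63*sin(8*y/7)/8 - cos(3*y)/3


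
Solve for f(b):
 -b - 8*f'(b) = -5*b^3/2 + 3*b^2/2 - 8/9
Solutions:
 f(b) = C1 + 5*b^4/64 - b^3/16 - b^2/16 + b/9


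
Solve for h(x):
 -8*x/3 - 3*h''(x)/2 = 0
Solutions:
 h(x) = C1 + C2*x - 8*x^3/27


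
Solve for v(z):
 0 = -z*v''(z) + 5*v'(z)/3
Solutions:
 v(z) = C1 + C2*z^(8/3)


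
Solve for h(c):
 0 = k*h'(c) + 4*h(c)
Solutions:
 h(c) = C1*exp(-4*c/k)


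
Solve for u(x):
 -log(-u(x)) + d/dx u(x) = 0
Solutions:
 -li(-u(x)) = C1 + x


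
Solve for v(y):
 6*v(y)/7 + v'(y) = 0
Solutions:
 v(y) = C1*exp(-6*y/7)


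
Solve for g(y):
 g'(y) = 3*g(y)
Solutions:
 g(y) = C1*exp(3*y)


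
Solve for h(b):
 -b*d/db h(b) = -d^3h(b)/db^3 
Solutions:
 h(b) = C1 + Integral(C2*airyai(b) + C3*airybi(b), b)


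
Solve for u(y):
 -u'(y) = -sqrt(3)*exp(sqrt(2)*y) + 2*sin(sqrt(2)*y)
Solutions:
 u(y) = C1 + sqrt(6)*exp(sqrt(2)*y)/2 + sqrt(2)*cos(sqrt(2)*y)


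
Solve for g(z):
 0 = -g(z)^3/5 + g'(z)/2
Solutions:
 g(z) = -sqrt(10)*sqrt(-1/(C1 + 2*z))/2
 g(z) = sqrt(10)*sqrt(-1/(C1 + 2*z))/2


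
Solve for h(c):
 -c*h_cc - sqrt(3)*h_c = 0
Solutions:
 h(c) = C1 + C2*c^(1 - sqrt(3))


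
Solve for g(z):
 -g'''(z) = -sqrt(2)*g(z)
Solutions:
 g(z) = C3*exp(2^(1/6)*z) + (C1*sin(2^(1/6)*sqrt(3)*z/2) + C2*cos(2^(1/6)*sqrt(3)*z/2))*exp(-2^(1/6)*z/2)


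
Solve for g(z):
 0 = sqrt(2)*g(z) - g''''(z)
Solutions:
 g(z) = C1*exp(-2^(1/8)*z) + C2*exp(2^(1/8)*z) + C3*sin(2^(1/8)*z) + C4*cos(2^(1/8)*z)


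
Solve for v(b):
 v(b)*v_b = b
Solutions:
 v(b) = -sqrt(C1 + b^2)
 v(b) = sqrt(C1 + b^2)


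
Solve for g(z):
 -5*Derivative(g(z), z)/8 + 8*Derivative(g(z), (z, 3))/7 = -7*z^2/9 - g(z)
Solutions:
 g(z) = C1*exp(21^(1/3)*z*(5*21^(1/3)/(sqrt(80319) + 288)^(1/3) + (sqrt(80319) + 288)^(1/3))/48)*sin(3^(1/6)*7^(1/3)*z*(-3^(2/3)*(sqrt(80319) + 288)^(1/3) + 15*7^(1/3)/(sqrt(80319) + 288)^(1/3))/48) + C2*exp(21^(1/3)*z*(5*21^(1/3)/(sqrt(80319) + 288)^(1/3) + (sqrt(80319) + 288)^(1/3))/48)*cos(3^(1/6)*7^(1/3)*z*(-3^(2/3)*(sqrt(80319) + 288)^(1/3) + 15*7^(1/3)/(sqrt(80319) + 288)^(1/3))/48) + C3*exp(-21^(1/3)*z*(5*21^(1/3)/(sqrt(80319) + 288)^(1/3) + (sqrt(80319) + 288)^(1/3))/24) - 7*z^2/9 - 35*z/36 - 175/288


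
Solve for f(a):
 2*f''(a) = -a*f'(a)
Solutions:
 f(a) = C1 + C2*erf(a/2)


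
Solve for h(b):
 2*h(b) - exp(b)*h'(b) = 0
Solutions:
 h(b) = C1*exp(-2*exp(-b))


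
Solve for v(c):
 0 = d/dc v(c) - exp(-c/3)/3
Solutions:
 v(c) = C1 - 1/exp(c)^(1/3)


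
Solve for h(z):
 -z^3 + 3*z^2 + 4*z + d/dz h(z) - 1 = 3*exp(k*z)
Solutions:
 h(z) = C1 + z^4/4 - z^3 - 2*z^2 + z + 3*exp(k*z)/k


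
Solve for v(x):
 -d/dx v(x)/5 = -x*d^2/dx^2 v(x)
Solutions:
 v(x) = C1 + C2*x^(6/5)


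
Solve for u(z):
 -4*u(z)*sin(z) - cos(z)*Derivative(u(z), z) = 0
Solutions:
 u(z) = C1*cos(z)^4


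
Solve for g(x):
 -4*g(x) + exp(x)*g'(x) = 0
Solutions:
 g(x) = C1*exp(-4*exp(-x))


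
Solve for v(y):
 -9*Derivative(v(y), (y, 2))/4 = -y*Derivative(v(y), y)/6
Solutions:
 v(y) = C1 + C2*erfi(sqrt(3)*y/9)


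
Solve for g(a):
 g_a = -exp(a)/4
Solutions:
 g(a) = C1 - exp(a)/4


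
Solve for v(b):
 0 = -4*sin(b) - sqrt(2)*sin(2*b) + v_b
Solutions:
 v(b) = C1 + sqrt(2)*sin(b)^2 - 4*cos(b)


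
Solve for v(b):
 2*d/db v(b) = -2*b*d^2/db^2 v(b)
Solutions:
 v(b) = C1 + C2*log(b)


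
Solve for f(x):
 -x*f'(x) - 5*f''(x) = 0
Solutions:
 f(x) = C1 + C2*erf(sqrt(10)*x/10)


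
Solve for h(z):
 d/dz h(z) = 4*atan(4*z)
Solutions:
 h(z) = C1 + 4*z*atan(4*z) - log(16*z^2 + 1)/2


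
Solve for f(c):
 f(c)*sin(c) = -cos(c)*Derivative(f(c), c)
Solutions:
 f(c) = C1*cos(c)


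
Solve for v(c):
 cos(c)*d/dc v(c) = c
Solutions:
 v(c) = C1 + Integral(c/cos(c), c)


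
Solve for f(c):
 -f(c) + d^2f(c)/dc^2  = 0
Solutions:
 f(c) = C1*exp(-c) + C2*exp(c)


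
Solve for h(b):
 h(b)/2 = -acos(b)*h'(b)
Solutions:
 h(b) = C1*exp(-Integral(1/acos(b), b)/2)


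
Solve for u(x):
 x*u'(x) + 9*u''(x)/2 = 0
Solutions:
 u(x) = C1 + C2*erf(x/3)


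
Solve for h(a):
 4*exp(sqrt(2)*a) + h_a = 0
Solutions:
 h(a) = C1 - 2*sqrt(2)*exp(sqrt(2)*a)


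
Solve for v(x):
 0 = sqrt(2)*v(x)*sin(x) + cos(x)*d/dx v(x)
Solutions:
 v(x) = C1*cos(x)^(sqrt(2))


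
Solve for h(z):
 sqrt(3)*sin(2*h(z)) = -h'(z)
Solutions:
 h(z) = pi - acos((-C1 - exp(4*sqrt(3)*z))/(C1 - exp(4*sqrt(3)*z)))/2
 h(z) = acos((-C1 - exp(4*sqrt(3)*z))/(C1 - exp(4*sqrt(3)*z)))/2


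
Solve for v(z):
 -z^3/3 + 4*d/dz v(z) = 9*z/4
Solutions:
 v(z) = C1 + z^4/48 + 9*z^2/32


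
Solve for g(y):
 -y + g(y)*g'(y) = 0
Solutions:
 g(y) = -sqrt(C1 + y^2)
 g(y) = sqrt(C1 + y^2)


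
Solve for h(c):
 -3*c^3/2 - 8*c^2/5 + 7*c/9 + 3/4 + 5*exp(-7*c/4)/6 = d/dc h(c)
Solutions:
 h(c) = C1 - 3*c^4/8 - 8*c^3/15 + 7*c^2/18 + 3*c/4 - 10*exp(-7*c/4)/21


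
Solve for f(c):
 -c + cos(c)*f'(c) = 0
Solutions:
 f(c) = C1 + Integral(c/cos(c), c)


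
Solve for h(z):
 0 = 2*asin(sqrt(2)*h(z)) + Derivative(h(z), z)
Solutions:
 Integral(1/asin(sqrt(2)*_y), (_y, h(z))) = C1 - 2*z


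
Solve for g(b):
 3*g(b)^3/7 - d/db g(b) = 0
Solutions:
 g(b) = -sqrt(14)*sqrt(-1/(C1 + 3*b))/2
 g(b) = sqrt(14)*sqrt(-1/(C1 + 3*b))/2


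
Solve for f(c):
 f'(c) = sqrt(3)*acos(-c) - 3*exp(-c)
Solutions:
 f(c) = C1 + sqrt(3)*c*acos(-c) + sqrt(3)*sqrt(1 - c^2) + 3*exp(-c)


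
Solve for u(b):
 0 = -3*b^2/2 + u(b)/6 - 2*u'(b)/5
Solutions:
 u(b) = C1*exp(5*b/12) + 9*b^2 + 216*b/5 + 2592/25


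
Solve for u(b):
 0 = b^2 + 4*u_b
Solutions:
 u(b) = C1 - b^3/12


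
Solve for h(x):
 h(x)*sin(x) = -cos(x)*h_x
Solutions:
 h(x) = C1*cos(x)


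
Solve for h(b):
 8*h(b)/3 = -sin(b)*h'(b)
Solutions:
 h(b) = C1*(cos(b) + 1)^(4/3)/(cos(b) - 1)^(4/3)


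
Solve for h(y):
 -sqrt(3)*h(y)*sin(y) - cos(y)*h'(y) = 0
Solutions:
 h(y) = C1*cos(y)^(sqrt(3))


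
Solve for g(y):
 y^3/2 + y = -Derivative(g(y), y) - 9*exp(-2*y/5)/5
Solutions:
 g(y) = C1 - y^4/8 - y^2/2 + 9*exp(-2*y/5)/2


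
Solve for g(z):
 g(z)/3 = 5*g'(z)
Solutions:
 g(z) = C1*exp(z/15)


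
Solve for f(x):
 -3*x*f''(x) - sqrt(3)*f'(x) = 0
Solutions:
 f(x) = C1 + C2*x^(1 - sqrt(3)/3)


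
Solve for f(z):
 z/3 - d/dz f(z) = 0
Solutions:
 f(z) = C1 + z^2/6


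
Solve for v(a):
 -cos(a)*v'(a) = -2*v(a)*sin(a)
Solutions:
 v(a) = C1/cos(a)^2


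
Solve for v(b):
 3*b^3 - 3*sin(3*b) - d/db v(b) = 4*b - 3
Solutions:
 v(b) = C1 + 3*b^4/4 - 2*b^2 + 3*b + cos(3*b)


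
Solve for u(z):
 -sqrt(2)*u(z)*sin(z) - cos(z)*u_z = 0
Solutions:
 u(z) = C1*cos(z)^(sqrt(2))


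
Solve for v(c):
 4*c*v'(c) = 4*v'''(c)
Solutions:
 v(c) = C1 + Integral(C2*airyai(c) + C3*airybi(c), c)


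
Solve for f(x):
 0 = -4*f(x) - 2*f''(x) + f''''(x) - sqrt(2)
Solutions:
 f(x) = C1*exp(-x*sqrt(1 + sqrt(5))) + C2*exp(x*sqrt(1 + sqrt(5))) + C3*sin(x*sqrt(-1 + sqrt(5))) + C4*cos(x*sqrt(-1 + sqrt(5))) - sqrt(2)/4


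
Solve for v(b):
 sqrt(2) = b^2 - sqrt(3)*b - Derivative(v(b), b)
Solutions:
 v(b) = C1 + b^3/3 - sqrt(3)*b^2/2 - sqrt(2)*b


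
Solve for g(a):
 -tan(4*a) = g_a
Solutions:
 g(a) = C1 + log(cos(4*a))/4


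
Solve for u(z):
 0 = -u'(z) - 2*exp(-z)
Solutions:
 u(z) = C1 + 2*exp(-z)


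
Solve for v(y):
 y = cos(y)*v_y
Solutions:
 v(y) = C1 + Integral(y/cos(y), y)


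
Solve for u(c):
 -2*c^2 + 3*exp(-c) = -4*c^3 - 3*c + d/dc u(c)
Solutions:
 u(c) = C1 + c^4 - 2*c^3/3 + 3*c^2/2 - 3*exp(-c)


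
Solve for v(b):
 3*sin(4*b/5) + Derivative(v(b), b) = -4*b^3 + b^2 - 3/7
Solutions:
 v(b) = C1 - b^4 + b^3/3 - 3*b/7 + 15*cos(4*b/5)/4


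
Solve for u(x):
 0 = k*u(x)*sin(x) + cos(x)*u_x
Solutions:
 u(x) = C1*exp(k*log(cos(x)))


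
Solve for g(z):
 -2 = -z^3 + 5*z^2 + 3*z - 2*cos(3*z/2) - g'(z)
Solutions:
 g(z) = C1 - z^4/4 + 5*z^3/3 + 3*z^2/2 + 2*z - 4*sin(3*z/2)/3


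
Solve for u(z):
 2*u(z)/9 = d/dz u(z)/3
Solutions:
 u(z) = C1*exp(2*z/3)


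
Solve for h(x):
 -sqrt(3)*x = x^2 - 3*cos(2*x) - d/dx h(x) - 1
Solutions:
 h(x) = C1 + x^3/3 + sqrt(3)*x^2/2 - x - 3*sin(2*x)/2


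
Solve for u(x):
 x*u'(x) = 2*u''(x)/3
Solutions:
 u(x) = C1 + C2*erfi(sqrt(3)*x/2)


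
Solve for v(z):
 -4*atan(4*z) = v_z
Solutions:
 v(z) = C1 - 4*z*atan(4*z) + log(16*z^2 + 1)/2


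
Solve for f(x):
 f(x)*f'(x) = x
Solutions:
 f(x) = -sqrt(C1 + x^2)
 f(x) = sqrt(C1 + x^2)


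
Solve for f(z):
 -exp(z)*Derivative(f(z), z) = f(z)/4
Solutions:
 f(z) = C1*exp(exp(-z)/4)


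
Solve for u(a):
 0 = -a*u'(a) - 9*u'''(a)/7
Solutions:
 u(a) = C1 + Integral(C2*airyai(-21^(1/3)*a/3) + C3*airybi(-21^(1/3)*a/3), a)


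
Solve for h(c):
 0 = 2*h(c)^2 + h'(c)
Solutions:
 h(c) = 1/(C1 + 2*c)


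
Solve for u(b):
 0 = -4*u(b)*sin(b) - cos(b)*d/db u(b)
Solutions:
 u(b) = C1*cos(b)^4


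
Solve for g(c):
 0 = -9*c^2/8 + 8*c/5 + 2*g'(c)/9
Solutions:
 g(c) = C1 + 27*c^3/16 - 18*c^2/5


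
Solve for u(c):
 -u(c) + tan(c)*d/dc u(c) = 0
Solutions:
 u(c) = C1*sin(c)


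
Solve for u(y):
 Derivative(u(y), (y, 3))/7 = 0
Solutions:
 u(y) = C1 + C2*y + C3*y^2


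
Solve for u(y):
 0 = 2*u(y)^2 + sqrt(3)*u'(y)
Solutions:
 u(y) = 3/(C1 + 2*sqrt(3)*y)


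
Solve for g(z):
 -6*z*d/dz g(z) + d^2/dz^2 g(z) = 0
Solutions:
 g(z) = C1 + C2*erfi(sqrt(3)*z)


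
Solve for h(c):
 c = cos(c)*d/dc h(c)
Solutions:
 h(c) = C1 + Integral(c/cos(c), c)


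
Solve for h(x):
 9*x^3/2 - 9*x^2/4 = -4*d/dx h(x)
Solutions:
 h(x) = C1 - 9*x^4/32 + 3*x^3/16


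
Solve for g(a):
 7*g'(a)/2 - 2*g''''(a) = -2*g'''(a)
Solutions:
 g(a) = C1 + C2*exp(a*(-(3*sqrt(4305) + 197)^(1/3) - 4/(3*sqrt(4305) + 197)^(1/3) + 4)/12)*sin(sqrt(3)*a*(-(3*sqrt(4305) + 197)^(1/3) + 4/(3*sqrt(4305) + 197)^(1/3))/12) + C3*exp(a*(-(3*sqrt(4305) + 197)^(1/3) - 4/(3*sqrt(4305) + 197)^(1/3) + 4)/12)*cos(sqrt(3)*a*(-(3*sqrt(4305) + 197)^(1/3) + 4/(3*sqrt(4305) + 197)^(1/3))/12) + C4*exp(a*(4/(3*sqrt(4305) + 197)^(1/3) + 2 + (3*sqrt(4305) + 197)^(1/3))/6)


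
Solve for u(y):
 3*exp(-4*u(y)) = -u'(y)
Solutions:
 u(y) = log(-I*(C1 - 12*y)^(1/4))
 u(y) = log(I*(C1 - 12*y)^(1/4))
 u(y) = log(-(C1 - 12*y)^(1/4))
 u(y) = log(C1 - 12*y)/4


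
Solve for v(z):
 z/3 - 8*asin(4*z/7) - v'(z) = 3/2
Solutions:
 v(z) = C1 + z^2/6 - 8*z*asin(4*z/7) - 3*z/2 - 2*sqrt(49 - 16*z^2)


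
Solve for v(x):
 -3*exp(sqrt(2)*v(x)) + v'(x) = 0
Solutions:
 v(x) = sqrt(2)*(2*log(-1/(C1 + 3*x)) - log(2))/4


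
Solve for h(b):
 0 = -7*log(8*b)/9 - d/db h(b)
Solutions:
 h(b) = C1 - 7*b*log(b)/9 - 7*b*log(2)/3 + 7*b/9


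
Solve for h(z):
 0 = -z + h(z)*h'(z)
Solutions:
 h(z) = -sqrt(C1 + z^2)
 h(z) = sqrt(C1 + z^2)


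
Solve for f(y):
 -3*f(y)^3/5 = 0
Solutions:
 f(y) = 0


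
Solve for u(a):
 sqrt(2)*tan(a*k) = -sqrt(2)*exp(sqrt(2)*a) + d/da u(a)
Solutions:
 u(a) = C1 + sqrt(2)*Piecewise((sqrt(2)*exp(sqrt(2)*a)/2 + log(tan(a*k)^2 + 1)/(2*k), Ne(k, 0)), (sqrt(2)*exp(sqrt(2)*a)/2, True))


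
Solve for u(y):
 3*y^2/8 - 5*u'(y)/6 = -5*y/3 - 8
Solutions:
 u(y) = C1 + 3*y^3/20 + y^2 + 48*y/5


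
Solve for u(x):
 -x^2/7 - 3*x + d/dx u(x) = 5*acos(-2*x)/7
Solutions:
 u(x) = C1 + x^3/21 + 3*x^2/2 + 5*x*acos(-2*x)/7 + 5*sqrt(1 - 4*x^2)/14


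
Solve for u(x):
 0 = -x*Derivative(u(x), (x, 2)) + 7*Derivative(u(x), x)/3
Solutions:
 u(x) = C1 + C2*x^(10/3)


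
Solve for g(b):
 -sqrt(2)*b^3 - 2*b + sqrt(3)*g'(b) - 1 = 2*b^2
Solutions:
 g(b) = C1 + sqrt(6)*b^4/12 + 2*sqrt(3)*b^3/9 + sqrt(3)*b^2/3 + sqrt(3)*b/3


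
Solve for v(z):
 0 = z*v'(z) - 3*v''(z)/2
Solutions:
 v(z) = C1 + C2*erfi(sqrt(3)*z/3)


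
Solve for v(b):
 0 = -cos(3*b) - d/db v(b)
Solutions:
 v(b) = C1 - sin(3*b)/3


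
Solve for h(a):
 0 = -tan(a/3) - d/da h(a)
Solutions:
 h(a) = C1 + 3*log(cos(a/3))


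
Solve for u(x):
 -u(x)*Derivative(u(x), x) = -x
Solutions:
 u(x) = -sqrt(C1 + x^2)
 u(x) = sqrt(C1 + x^2)


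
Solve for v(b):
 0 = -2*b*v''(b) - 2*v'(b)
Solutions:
 v(b) = C1 + C2*log(b)


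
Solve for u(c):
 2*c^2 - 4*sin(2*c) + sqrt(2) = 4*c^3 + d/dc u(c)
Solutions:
 u(c) = C1 - c^4 + 2*c^3/3 + sqrt(2)*c + 2*cos(2*c)


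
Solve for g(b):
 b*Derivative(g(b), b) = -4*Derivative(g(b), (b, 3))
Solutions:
 g(b) = C1 + Integral(C2*airyai(-2^(1/3)*b/2) + C3*airybi(-2^(1/3)*b/2), b)


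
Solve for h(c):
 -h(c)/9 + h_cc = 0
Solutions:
 h(c) = C1*exp(-c/3) + C2*exp(c/3)


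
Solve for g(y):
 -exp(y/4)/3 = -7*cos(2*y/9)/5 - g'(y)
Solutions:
 g(y) = C1 + 4*exp(y/4)/3 - 63*sin(2*y/9)/10


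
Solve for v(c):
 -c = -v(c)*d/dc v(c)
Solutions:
 v(c) = -sqrt(C1 + c^2)
 v(c) = sqrt(C1 + c^2)


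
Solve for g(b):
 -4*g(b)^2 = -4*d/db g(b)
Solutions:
 g(b) = -1/(C1 + b)


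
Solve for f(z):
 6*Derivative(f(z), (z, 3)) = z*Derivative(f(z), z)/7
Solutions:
 f(z) = C1 + Integral(C2*airyai(42^(2/3)*z/42) + C3*airybi(42^(2/3)*z/42), z)


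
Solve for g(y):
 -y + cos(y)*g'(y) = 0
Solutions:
 g(y) = C1 + Integral(y/cos(y), y)


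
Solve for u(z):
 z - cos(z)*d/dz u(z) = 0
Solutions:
 u(z) = C1 + Integral(z/cos(z), z)


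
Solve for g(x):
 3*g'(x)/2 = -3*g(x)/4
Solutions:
 g(x) = C1*exp(-x/2)


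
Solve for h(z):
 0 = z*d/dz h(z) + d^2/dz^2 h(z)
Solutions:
 h(z) = C1 + C2*erf(sqrt(2)*z/2)


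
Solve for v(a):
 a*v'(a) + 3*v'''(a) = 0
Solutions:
 v(a) = C1 + Integral(C2*airyai(-3^(2/3)*a/3) + C3*airybi(-3^(2/3)*a/3), a)


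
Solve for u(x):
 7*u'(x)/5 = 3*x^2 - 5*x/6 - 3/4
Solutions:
 u(x) = C1 + 5*x^3/7 - 25*x^2/84 - 15*x/28


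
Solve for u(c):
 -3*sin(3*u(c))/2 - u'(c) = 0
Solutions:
 u(c) = -acos((-C1 - exp(9*c))/(C1 - exp(9*c)))/3 + 2*pi/3
 u(c) = acos((-C1 - exp(9*c))/(C1 - exp(9*c)))/3


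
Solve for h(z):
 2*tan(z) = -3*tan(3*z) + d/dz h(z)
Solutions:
 h(z) = C1 - 2*log(cos(z)) - log(cos(3*z))


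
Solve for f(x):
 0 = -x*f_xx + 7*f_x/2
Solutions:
 f(x) = C1 + C2*x^(9/2)


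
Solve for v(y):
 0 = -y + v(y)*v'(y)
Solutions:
 v(y) = -sqrt(C1 + y^2)
 v(y) = sqrt(C1 + y^2)


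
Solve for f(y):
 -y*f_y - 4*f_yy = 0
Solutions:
 f(y) = C1 + C2*erf(sqrt(2)*y/4)


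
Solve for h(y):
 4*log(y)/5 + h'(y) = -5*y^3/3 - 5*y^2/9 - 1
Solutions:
 h(y) = C1 - 5*y^4/12 - 5*y^3/27 - 4*y*log(y)/5 - y/5


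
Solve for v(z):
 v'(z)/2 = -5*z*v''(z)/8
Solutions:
 v(z) = C1 + C2*z^(1/5)


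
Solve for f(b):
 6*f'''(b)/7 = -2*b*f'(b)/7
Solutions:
 f(b) = C1 + Integral(C2*airyai(-3^(2/3)*b/3) + C3*airybi(-3^(2/3)*b/3), b)


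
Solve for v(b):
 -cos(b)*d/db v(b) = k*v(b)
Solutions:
 v(b) = C1*exp(k*(log(sin(b) - 1) - log(sin(b) + 1))/2)


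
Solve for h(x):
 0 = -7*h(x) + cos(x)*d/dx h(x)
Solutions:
 h(x) = C1*sqrt(sin(x) + 1)*(sin(x)^3 + 3*sin(x)^2 + 3*sin(x) + 1)/(sqrt(sin(x) - 1)*(sin(x)^3 - 3*sin(x)^2 + 3*sin(x) - 1))


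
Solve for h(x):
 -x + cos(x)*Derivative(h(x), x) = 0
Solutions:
 h(x) = C1 + Integral(x/cos(x), x)


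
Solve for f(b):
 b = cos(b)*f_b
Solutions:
 f(b) = C1 + Integral(b/cos(b), b)


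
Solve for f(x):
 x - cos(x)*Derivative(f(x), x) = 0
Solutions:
 f(x) = C1 + Integral(x/cos(x), x)


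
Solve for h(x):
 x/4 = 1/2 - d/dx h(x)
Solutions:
 h(x) = C1 - x^2/8 + x/2


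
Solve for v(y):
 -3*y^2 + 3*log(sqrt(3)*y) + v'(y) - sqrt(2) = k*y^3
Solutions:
 v(y) = C1 + k*y^4/4 + y^3 - 3*y*log(y) - 3*y*log(3)/2 + sqrt(2)*y + 3*y


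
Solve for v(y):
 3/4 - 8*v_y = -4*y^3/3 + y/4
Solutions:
 v(y) = C1 + y^4/24 - y^2/64 + 3*y/32


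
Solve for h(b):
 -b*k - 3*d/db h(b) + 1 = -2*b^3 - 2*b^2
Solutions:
 h(b) = C1 + b^4/6 + 2*b^3/9 - b^2*k/6 + b/3


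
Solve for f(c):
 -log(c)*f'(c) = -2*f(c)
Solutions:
 f(c) = C1*exp(2*li(c))


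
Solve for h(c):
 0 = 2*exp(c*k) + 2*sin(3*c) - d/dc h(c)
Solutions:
 h(c) = C1 - 2*cos(3*c)/3 + 2*exp(c*k)/k


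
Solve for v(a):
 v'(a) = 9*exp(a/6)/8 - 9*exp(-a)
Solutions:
 v(a) = C1 + 27*exp(a/6)/4 + 9*exp(-a)


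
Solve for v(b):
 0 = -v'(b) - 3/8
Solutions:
 v(b) = C1 - 3*b/8


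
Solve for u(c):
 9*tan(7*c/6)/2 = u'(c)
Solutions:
 u(c) = C1 - 27*log(cos(7*c/6))/7


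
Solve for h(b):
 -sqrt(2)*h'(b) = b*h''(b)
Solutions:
 h(b) = C1 + C2*b^(1 - sqrt(2))


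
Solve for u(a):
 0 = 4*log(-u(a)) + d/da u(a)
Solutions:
 -li(-u(a)) = C1 - 4*a


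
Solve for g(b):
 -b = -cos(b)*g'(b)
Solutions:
 g(b) = C1 + Integral(b/cos(b), b)


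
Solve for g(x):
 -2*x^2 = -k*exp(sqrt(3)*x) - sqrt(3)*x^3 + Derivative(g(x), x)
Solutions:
 g(x) = C1 + sqrt(3)*k*exp(sqrt(3)*x)/3 + sqrt(3)*x^4/4 - 2*x^3/3


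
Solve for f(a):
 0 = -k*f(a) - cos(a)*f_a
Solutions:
 f(a) = C1*exp(k*(log(sin(a) - 1) - log(sin(a) + 1))/2)


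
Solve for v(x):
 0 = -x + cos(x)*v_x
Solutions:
 v(x) = C1 + Integral(x/cos(x), x)


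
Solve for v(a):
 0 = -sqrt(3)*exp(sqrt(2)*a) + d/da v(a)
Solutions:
 v(a) = C1 + sqrt(6)*exp(sqrt(2)*a)/2


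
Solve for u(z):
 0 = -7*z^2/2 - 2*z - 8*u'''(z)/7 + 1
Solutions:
 u(z) = C1 + C2*z + C3*z^2 - 49*z^5/960 - 7*z^4/96 + 7*z^3/48


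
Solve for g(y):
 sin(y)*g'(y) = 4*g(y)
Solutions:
 g(y) = C1*(cos(y)^2 - 2*cos(y) + 1)/(cos(y)^2 + 2*cos(y) + 1)


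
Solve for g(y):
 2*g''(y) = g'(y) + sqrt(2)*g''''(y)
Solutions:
 g(y) = C1 + C2*exp(y*(4*2^(1/6)*3^(2/3)/(2*sqrt(3)*sqrt(27/2 - 8*sqrt(2)) + 9*sqrt(2))^(1/3) + 6^(1/3)*(2*sqrt(3)*sqrt(27/2 - 8*sqrt(2)) + 9*sqrt(2))^(1/3))/12)*sin(sqrt(3)*y*(-2^(1/6)/(2*sqrt(729/2 - 216*sqrt(2)) + 27*sqrt(2))^(1/3) + 2^(1/3)*(2*sqrt(729/2 - 216*sqrt(2)) + 27*sqrt(2))^(1/3)/12)) + C3*exp(y*(4*2^(1/6)*3^(2/3)/(2*sqrt(3)*sqrt(27/2 - 8*sqrt(2)) + 9*sqrt(2))^(1/3) + 6^(1/3)*(2*sqrt(3)*sqrt(27/2 - 8*sqrt(2)) + 9*sqrt(2))^(1/3))/12)*cos(sqrt(3)*y*(-2^(1/6)/(2*sqrt(729/2 - 216*sqrt(2)) + 27*sqrt(2))^(1/3) + 2^(1/3)*(2*sqrt(729/2 - 216*sqrt(2)) + 27*sqrt(2))^(1/3)/12)) + C4*exp(-y*(4*2^(1/6)*3^(2/3)/(2*sqrt(3)*sqrt(27/2 - 8*sqrt(2)) + 9*sqrt(2))^(1/3) + 6^(1/3)*(2*sqrt(3)*sqrt(27/2 - 8*sqrt(2)) + 9*sqrt(2))^(1/3))/6)
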